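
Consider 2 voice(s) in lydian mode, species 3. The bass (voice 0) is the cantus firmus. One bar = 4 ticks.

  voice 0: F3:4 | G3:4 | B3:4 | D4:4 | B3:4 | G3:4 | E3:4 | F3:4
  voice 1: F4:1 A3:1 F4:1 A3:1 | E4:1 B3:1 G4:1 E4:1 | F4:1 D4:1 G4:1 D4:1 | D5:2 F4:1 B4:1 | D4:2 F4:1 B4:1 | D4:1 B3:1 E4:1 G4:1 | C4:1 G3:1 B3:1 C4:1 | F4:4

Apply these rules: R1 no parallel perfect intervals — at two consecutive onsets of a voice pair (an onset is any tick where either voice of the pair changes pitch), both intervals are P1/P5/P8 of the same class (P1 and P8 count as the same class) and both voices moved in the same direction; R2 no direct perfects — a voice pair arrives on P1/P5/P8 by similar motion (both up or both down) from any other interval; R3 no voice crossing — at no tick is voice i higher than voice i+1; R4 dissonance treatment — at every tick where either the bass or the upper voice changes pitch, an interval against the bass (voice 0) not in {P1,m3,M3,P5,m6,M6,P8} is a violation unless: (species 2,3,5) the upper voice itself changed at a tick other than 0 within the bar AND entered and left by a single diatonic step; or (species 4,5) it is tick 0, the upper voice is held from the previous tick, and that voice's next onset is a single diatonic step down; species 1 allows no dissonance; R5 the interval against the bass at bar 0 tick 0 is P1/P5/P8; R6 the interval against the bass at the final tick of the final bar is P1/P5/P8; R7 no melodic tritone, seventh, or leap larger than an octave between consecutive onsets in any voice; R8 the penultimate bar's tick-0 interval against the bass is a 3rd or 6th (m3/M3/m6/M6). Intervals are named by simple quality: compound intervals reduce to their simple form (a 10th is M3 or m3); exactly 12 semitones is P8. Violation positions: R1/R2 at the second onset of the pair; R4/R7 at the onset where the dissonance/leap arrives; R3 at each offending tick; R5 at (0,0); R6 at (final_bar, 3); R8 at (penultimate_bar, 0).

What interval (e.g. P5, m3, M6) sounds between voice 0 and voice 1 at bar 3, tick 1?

P8

voice 0=D4 voice 1=D5 -> P8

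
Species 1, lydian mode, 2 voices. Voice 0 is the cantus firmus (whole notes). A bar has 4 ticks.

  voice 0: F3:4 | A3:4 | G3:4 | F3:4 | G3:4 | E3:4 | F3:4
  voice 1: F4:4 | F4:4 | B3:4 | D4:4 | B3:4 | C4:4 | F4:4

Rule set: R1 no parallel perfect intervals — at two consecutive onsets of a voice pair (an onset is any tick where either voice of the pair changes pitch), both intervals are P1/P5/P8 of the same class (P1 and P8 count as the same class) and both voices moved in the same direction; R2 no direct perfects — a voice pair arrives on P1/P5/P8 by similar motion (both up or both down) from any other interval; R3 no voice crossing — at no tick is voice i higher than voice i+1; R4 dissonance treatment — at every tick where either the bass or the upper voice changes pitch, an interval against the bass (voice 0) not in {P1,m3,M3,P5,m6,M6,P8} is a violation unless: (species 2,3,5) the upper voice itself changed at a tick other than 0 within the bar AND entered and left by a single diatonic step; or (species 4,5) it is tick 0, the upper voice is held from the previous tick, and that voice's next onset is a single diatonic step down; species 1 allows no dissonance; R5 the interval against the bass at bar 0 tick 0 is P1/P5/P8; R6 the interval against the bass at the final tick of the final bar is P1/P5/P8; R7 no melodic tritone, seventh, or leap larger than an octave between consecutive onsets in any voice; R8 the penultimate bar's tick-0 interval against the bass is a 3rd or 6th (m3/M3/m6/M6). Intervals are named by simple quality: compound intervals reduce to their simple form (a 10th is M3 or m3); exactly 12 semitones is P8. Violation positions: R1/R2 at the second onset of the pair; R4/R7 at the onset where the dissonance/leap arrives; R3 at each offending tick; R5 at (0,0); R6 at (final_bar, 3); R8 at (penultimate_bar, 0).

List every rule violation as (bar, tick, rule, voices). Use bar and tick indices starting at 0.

(2, 0, R7, (1,))
(6, 0, R2, (0, 1))

bar 0: v0=F3 v1=F4 downbeat P8
bar 1: v0=A3 v1=F4 downbeat m6
bar 2: v0=G3 v1=B3 downbeat M3
bar 3: v0=F3 v1=D4 downbeat M6
bar 4: v0=G3 v1=B3 downbeat M3
bar 5: v0=E3 v1=C4 downbeat m6
bar 6: v0=F3 v1=F4 downbeat P8
  -> R7 @ bar 2 tick 0 v(1,): F4->B3 leap 6st
  -> R2 @ bar 6 tick 0 v(0, 1): E3/C4 m6 -> F3/F4 P8 similar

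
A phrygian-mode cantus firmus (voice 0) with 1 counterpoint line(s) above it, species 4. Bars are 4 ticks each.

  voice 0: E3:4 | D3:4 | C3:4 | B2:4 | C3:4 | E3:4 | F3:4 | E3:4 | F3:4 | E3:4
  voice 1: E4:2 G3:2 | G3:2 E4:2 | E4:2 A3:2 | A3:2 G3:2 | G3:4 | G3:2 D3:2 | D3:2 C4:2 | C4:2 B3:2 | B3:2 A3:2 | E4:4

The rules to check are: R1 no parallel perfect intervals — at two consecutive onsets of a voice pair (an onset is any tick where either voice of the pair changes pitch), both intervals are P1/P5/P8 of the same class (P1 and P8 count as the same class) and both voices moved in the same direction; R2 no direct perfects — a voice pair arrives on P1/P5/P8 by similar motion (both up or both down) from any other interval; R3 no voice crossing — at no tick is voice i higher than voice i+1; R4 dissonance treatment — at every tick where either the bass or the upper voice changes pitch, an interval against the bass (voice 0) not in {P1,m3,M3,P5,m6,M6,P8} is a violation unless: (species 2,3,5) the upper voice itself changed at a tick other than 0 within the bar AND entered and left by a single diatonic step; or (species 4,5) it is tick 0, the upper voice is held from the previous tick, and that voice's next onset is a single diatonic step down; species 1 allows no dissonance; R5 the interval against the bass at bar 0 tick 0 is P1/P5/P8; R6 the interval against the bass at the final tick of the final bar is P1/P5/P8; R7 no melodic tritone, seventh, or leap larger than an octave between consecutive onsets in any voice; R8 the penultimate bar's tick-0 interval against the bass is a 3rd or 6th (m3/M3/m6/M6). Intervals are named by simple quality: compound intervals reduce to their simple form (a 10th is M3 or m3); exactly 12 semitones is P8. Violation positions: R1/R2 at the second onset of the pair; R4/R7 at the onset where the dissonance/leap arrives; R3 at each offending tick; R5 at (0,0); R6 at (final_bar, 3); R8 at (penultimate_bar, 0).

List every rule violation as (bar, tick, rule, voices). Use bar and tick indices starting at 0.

bar 0: v0=E3 v1=E4 downbeat P8
bar 1: v0=D3 v1=G3 downbeat P4
bar 2: v0=C3 v1=E4 downbeat M3
bar 3: v0=B2 v1=A3 downbeat m7
bar 4: v0=C3 v1=G3 downbeat P5
bar 5: v0=E3 v1=G3 downbeat m3
bar 6: v0=F3 v1=D3 downbeat m3
bar 7: v0=E3 v1=C4 downbeat m6
bar 8: v0=F3 v1=B3 downbeat TT
bar 9: v0=E3 v1=E4 downbeat P8
  -> R4 @ bar 1 tick 0 v(0, 1): D3/G3 P4 untreated
  -> R4 @ bar 1 tick 2 v(0, 1): D3/E4 M2 untreated
  -> R3 @ bar 5 tick 2 v(0, 1): E3 above D3
  -> R4 @ bar 5 tick 2 v(0, 1): E3/D3 M2 untreated
  -> R3 @ bar 5 tick 3 v(0, 1): E3 above D3
  -> R3 @ bar 6 tick 0 v(0, 1): F3 above D3
  -> R3 @ bar 6 tick 1 v(0, 1): F3 above D3
  -> R7 @ bar 6 tick 2 v(1,): D3->C4 leap 10st
  -> R8 @ bar 8 tick 0 v(0, 1): penult TT not 3rd/6th

(1, 0, R4, (0, 1))
(1, 2, R4, (0, 1))
(5, 2, R3, (0, 1))
(5, 2, R4, (0, 1))
(5, 3, R3, (0, 1))
(6, 0, R3, (0, 1))
(6, 1, R3, (0, 1))
(6, 2, R7, (1,))
(8, 0, R8, (0, 1))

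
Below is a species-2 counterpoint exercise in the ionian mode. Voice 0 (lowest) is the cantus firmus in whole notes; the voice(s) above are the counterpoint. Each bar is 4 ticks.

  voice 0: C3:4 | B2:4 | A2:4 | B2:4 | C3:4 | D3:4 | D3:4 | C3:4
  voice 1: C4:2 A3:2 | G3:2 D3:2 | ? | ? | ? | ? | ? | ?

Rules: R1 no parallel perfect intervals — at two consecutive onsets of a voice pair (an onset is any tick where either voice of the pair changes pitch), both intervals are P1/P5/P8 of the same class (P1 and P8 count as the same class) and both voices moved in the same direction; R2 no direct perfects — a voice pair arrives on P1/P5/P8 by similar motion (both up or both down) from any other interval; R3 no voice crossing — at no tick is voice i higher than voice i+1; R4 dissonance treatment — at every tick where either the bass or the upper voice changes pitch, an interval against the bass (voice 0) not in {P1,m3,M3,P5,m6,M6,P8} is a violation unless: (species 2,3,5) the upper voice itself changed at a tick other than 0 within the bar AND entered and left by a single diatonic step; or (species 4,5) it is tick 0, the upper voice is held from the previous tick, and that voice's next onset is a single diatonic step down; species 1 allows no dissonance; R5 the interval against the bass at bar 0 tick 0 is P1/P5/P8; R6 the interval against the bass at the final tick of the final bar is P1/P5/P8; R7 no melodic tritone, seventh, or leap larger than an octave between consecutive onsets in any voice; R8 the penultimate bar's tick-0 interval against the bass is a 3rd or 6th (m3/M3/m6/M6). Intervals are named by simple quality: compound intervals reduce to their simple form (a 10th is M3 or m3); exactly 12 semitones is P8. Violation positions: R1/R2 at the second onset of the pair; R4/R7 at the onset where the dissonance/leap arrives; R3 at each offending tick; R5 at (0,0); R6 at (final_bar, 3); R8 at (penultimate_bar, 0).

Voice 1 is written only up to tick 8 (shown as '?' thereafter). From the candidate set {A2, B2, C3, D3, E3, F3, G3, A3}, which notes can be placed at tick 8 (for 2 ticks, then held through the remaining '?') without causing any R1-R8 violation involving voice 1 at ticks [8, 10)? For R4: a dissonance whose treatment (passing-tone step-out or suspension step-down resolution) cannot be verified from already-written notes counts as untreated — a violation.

A2: violates R2
B2: violates R4
C3: legal
D3: violates R4
E3: legal
F3: legal
G3: violates R4
A3: legal

{A3, C3, E3, F3}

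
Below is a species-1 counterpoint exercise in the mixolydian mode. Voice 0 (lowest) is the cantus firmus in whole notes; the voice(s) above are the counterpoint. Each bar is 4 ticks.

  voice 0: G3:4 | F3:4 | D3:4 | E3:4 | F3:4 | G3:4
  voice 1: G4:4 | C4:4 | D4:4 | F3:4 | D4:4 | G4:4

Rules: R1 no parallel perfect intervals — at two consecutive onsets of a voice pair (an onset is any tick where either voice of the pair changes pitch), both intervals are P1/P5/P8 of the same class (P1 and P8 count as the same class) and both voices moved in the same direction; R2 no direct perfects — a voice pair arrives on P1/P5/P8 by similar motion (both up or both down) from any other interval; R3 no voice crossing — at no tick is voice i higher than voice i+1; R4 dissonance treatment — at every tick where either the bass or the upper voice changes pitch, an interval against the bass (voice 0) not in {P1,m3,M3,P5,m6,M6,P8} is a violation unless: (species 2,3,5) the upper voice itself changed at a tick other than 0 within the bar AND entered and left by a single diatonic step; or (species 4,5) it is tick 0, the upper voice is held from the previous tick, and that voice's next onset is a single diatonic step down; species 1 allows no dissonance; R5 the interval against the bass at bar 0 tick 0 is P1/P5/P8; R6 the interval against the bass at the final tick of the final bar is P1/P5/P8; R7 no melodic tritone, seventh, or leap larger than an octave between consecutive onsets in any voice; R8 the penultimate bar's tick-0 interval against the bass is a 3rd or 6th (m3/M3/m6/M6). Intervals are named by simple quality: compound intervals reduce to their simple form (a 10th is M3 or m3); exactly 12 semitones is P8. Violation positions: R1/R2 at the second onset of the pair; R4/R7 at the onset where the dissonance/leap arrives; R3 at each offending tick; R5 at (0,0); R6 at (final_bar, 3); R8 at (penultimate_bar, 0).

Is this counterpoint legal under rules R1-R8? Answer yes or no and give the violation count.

No (3 violations)

bar 0: v0=G3 v1=G4 (P8)
bar 1: v0=F3 v1=C4 (P5)
bar 2: v0=D3 v1=D4 (P8)
bar 3: v0=E3 v1=F3 (m2)
bar 4: v0=F3 v1=D4 (M6)
bar 5: v0=G3 v1=G4 (P8)
  R2 @ bar1.0: G3/G4 P8 -> F3/C4 P5 similar
  R4 @ bar3.0: E3/F3 m2 untreated
  R2 @ bar5.0: F3/D4 M6 -> G3/G4 P8 similar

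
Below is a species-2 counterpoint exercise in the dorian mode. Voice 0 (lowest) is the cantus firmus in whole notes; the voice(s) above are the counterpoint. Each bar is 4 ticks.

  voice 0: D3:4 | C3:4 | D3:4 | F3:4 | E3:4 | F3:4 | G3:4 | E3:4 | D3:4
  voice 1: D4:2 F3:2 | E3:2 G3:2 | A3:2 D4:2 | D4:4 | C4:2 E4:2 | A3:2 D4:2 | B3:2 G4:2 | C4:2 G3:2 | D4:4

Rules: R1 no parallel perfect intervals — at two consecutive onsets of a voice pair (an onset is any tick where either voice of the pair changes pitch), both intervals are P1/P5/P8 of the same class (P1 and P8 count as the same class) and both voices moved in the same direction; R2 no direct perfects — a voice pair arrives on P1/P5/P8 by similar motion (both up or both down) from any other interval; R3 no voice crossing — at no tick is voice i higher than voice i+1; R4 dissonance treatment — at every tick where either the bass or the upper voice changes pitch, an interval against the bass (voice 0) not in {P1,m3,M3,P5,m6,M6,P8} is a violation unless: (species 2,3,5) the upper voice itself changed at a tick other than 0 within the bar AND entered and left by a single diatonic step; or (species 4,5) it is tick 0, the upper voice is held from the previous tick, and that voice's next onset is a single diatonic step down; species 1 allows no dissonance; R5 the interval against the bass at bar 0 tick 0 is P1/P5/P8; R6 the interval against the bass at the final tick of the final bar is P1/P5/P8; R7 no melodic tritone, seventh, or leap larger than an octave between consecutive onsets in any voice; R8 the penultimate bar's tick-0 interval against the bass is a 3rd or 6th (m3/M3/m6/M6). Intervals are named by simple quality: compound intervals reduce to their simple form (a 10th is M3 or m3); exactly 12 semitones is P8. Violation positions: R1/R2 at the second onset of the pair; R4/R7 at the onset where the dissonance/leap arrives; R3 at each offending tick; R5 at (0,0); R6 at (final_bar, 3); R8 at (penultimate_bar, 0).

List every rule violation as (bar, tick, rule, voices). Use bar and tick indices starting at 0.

bar 0: v0=D3 v1=D4 downbeat P8
bar 1: v0=C3 v1=E3 downbeat M3
bar 2: v0=D3 v1=A3 downbeat P5
bar 3: v0=F3 v1=D4 downbeat M6
bar 4: v0=E3 v1=C4 downbeat m6
bar 5: v0=F3 v1=A3 downbeat M3
bar 6: v0=G3 v1=B3 downbeat M3
bar 7: v0=E3 v1=C4 downbeat m6
bar 8: v0=D3 v1=D4 downbeat P8
  -> R1 @ bar 2 tick 0 v(0, 1): C3/G3 P5 -> D3/A3 P5 similar

(2, 0, R1, (0, 1))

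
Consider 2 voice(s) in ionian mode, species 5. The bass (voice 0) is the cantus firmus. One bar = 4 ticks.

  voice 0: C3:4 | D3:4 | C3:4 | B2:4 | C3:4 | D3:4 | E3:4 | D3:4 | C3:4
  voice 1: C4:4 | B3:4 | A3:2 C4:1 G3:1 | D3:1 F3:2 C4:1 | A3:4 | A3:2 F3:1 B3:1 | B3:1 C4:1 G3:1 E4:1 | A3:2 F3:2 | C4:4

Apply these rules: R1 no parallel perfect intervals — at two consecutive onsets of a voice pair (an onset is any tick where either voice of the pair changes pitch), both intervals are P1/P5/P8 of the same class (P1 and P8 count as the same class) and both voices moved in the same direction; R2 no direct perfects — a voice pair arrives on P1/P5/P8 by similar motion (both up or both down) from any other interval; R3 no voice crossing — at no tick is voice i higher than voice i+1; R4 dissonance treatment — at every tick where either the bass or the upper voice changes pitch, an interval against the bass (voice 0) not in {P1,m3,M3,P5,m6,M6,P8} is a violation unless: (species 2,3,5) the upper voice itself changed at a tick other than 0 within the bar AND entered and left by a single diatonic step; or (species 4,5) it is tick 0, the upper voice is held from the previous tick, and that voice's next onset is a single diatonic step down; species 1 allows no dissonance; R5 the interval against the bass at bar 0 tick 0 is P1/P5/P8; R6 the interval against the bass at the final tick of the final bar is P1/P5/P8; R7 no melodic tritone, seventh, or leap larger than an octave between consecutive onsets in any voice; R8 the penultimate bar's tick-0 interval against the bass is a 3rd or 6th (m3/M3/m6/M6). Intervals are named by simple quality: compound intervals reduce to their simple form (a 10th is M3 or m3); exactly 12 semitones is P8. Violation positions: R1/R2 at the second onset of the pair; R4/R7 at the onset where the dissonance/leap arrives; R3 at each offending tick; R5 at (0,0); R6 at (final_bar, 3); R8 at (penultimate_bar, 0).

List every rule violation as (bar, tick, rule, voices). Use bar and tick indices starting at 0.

(3, 1, R4, (0, 1))
(3, 3, R4, (0, 1))
(5, 3, R7, (1,))
(7, 0, R2, (0, 1))
(7, 0, R8, (0, 1))

bar 0: v0=C3 v1=C4 downbeat P8
bar 1: v0=D3 v1=B3 downbeat M6
bar 2: v0=C3 v1=A3 downbeat M6
bar 3: v0=B2 v1=D3 downbeat m3
bar 4: v0=C3 v1=A3 downbeat M6
bar 5: v0=D3 v1=A3 downbeat P5
bar 6: v0=E3 v1=B3 downbeat P5
bar 7: v0=D3 v1=A3 downbeat P5
bar 8: v0=C3 v1=C4 downbeat P8
  -> R4 @ bar 3 tick 1 v(0, 1): B2/F3 TT untreated
  -> R4 @ bar 3 tick 3 v(0, 1): B2/C4 m2 untreated
  -> R7 @ bar 5 tick 3 v(1,): F3->B3 leap 6st
  -> R2 @ bar 7 tick 0 v(0, 1): E3/E4 P8 -> D3/A3 P5 similar
  -> R8 @ bar 7 tick 0 v(0, 1): penult P5 not 3rd/6th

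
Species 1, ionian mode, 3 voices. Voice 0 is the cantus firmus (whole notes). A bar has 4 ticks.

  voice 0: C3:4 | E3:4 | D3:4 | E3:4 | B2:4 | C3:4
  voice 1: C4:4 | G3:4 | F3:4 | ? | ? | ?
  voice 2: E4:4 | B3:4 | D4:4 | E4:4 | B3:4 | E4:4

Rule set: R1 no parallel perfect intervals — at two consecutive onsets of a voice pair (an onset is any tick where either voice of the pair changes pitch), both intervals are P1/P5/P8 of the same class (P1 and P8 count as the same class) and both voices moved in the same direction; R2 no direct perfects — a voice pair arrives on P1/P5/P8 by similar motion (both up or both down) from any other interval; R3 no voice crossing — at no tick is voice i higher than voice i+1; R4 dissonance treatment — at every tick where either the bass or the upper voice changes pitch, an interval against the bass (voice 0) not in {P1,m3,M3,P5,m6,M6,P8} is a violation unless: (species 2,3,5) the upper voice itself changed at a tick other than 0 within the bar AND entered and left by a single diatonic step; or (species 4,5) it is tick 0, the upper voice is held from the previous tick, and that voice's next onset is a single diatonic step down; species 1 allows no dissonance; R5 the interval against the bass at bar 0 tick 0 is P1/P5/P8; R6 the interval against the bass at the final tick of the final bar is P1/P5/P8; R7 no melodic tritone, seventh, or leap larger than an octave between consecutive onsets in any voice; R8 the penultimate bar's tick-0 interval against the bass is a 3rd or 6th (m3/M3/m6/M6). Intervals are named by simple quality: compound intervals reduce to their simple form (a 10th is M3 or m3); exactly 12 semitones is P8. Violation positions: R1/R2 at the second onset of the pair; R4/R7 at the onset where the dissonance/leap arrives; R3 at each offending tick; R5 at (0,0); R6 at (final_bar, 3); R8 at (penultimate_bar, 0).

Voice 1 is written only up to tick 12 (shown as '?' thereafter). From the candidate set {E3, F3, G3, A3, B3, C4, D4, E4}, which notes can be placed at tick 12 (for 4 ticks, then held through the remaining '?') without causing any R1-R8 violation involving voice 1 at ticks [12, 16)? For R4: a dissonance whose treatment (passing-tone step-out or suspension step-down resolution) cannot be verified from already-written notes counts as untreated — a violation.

E3: legal
F3: violates R4
G3: legal
A3: violates R2,R4
B3: violates R2,R7
C4: legal
D4: violates R4
E4: violates R2,R7

{C4, E3, G3}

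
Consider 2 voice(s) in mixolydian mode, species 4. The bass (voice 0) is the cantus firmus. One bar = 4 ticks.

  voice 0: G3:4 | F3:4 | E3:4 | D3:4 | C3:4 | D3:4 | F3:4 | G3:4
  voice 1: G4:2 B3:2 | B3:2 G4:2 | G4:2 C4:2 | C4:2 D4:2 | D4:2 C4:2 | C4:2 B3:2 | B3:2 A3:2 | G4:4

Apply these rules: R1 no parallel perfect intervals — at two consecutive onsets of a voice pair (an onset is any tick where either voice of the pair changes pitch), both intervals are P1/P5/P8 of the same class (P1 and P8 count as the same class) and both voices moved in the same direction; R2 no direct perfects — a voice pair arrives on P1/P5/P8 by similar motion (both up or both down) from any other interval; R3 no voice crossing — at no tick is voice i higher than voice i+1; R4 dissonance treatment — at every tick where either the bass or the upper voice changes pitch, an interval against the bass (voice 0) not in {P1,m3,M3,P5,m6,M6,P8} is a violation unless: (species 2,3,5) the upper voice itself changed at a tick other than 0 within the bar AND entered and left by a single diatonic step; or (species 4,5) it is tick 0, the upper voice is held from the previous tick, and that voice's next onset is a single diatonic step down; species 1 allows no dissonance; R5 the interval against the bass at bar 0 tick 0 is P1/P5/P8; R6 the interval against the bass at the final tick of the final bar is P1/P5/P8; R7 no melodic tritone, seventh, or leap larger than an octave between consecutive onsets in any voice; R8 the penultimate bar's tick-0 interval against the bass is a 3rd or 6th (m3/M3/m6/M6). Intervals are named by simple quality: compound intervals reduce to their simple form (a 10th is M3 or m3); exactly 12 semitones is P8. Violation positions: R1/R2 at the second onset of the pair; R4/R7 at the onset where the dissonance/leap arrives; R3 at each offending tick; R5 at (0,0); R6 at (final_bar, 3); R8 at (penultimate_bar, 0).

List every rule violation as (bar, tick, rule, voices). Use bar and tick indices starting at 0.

bar 0: v0=G3 v1=G4 downbeat P8
bar 1: v0=F3 v1=B3 downbeat TT
bar 2: v0=E3 v1=G4 downbeat m3
bar 3: v0=D3 v1=C4 downbeat m7
bar 4: v0=C3 v1=D4 downbeat M2
bar 5: v0=D3 v1=C4 downbeat m7
bar 6: v0=F3 v1=B3 downbeat TT
bar 7: v0=G3 v1=G4 downbeat P8
  -> R4 @ bar 1 tick 0 v(0, 1): F3/B3 TT untreated
  -> R4 @ bar 1 tick 2 v(0, 1): F3/G4 M2 untreated
  -> R4 @ bar 3 tick 0 v(0, 1): D3/C4 m7 untreated
  -> R8 @ bar 6 tick 0 v(0, 1): penult TT not 3rd/6th
  -> R2 @ bar 7 tick 0 v(0, 1): F3/A3 M3 -> G3/G4 P8 similar
  -> R7 @ bar 7 tick 0 v(1,): A3->G4 leap 10st

(1, 0, R4, (0, 1))
(1, 2, R4, (0, 1))
(3, 0, R4, (0, 1))
(6, 0, R8, (0, 1))
(7, 0, R2, (0, 1))
(7, 0, R7, (1,))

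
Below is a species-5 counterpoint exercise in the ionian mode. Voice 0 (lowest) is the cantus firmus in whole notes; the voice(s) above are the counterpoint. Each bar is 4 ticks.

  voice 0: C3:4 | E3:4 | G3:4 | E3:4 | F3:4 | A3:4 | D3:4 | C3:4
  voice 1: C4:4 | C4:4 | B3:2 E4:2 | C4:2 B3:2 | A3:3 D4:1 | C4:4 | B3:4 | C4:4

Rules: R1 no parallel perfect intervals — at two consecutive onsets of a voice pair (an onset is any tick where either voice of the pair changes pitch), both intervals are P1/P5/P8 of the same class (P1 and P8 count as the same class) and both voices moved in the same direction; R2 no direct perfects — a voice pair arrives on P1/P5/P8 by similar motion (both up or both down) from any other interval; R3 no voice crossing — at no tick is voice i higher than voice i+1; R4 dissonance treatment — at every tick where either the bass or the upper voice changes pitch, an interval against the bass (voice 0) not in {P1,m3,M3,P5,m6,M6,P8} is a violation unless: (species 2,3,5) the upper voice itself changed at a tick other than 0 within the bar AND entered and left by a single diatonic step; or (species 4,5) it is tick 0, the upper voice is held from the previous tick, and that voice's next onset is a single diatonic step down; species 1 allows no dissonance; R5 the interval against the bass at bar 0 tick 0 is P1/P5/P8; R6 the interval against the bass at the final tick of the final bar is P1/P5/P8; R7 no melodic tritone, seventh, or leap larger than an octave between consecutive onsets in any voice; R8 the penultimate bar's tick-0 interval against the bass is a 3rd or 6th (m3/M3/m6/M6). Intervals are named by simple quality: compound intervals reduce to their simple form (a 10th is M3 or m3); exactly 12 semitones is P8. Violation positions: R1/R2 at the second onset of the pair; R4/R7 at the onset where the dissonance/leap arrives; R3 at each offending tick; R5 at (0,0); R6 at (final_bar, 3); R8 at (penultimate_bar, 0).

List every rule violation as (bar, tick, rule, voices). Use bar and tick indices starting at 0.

No violations across 8 bars (C3..C3 vs C4..C4).

bar 0: v0=C3 v1=C4 downbeat P8
bar 1: v0=E3 v1=C4 downbeat m6
bar 2: v0=G3 v1=B3 downbeat M3
bar 3: v0=E3 v1=C4 downbeat m6
bar 4: v0=F3 v1=A3 downbeat M3
bar 5: v0=A3 v1=C4 downbeat m3
bar 6: v0=D3 v1=B3 downbeat M6
bar 7: v0=C3 v1=C4 downbeat P8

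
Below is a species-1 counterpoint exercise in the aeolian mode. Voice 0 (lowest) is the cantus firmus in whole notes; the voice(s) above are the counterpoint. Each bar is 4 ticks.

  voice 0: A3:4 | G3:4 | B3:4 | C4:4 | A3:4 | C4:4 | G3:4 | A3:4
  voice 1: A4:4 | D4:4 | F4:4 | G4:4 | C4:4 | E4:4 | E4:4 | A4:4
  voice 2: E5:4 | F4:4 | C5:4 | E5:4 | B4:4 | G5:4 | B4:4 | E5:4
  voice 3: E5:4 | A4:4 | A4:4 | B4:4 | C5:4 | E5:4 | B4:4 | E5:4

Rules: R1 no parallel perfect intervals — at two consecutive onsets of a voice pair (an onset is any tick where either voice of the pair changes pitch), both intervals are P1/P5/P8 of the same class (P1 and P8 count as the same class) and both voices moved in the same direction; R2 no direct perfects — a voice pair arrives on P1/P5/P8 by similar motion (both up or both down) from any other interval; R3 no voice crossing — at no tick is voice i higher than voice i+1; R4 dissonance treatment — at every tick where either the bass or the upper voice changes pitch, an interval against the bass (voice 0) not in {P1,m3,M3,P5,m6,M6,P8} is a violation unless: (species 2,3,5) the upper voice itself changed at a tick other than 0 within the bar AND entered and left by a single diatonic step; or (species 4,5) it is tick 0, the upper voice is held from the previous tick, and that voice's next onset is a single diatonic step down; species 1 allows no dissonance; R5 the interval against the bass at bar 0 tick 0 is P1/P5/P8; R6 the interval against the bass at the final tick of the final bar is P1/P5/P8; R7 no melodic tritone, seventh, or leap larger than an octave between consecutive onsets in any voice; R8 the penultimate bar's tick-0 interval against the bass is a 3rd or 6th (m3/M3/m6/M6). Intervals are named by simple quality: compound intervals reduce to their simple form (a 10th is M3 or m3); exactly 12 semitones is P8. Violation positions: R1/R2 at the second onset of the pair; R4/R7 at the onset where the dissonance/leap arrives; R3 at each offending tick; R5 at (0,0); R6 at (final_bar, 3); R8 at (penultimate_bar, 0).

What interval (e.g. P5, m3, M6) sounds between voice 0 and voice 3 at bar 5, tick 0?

voice 0=C4 voice 3=E5 -> M3

M3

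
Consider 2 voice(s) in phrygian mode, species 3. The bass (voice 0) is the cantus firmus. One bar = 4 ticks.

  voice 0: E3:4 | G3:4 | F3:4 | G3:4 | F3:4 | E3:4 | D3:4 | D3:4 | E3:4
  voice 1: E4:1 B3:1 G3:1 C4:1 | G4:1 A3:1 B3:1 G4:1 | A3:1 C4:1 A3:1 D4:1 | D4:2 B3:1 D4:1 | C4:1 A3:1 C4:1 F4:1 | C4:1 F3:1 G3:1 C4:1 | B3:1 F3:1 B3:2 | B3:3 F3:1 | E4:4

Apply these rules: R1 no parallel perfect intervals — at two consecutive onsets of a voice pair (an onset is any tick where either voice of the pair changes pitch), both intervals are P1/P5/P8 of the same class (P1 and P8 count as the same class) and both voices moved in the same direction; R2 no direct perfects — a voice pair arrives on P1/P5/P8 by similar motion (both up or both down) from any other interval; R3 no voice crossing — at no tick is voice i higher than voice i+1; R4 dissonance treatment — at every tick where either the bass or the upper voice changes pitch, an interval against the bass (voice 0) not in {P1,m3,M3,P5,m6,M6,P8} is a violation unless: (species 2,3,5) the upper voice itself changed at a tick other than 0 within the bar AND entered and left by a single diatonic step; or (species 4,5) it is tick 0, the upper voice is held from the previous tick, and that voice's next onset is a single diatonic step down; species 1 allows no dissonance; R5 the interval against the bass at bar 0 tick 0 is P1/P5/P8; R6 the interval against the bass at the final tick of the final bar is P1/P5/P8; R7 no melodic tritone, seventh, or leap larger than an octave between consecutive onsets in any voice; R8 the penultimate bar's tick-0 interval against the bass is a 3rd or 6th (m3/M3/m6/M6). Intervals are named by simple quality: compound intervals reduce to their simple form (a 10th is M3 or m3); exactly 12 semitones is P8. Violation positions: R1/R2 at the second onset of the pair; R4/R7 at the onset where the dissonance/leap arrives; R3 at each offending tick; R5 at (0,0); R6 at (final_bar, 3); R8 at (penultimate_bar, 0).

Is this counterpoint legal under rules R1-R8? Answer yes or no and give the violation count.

No (11 violations)

bar 0: v0=E3 v1=E4 (P8)
bar 1: v0=G3 v1=G4 (P8)
bar 2: v0=F3 v1=A3 (M3)
bar 3: v0=G3 v1=D4 (P5)
bar 4: v0=F3 v1=C4 (P5)
bar 5: v0=E3 v1=C4 (m6)
bar 6: v0=D3 v1=B3 (M6)
bar 7: v0=D3 v1=B3 (M6)
bar 8: v0=E3 v1=E4 (P8)
  R2 @ bar1.0: E3/C4 m6 -> G3/G4 P8 similar
  R4 @ bar1.1: G3/A3 M2 untreated
  R7 @ bar1.1: G4->A3 leap 10st
  R7 @ bar2.0: G4->A3 leap 10st
  R1 @ bar4.0: G3/D4 P5 -> F3/C4 P5 similar
  R4 @ bar5.1: E3/F3 m2 untreated
  R7 @ bar6.1: B3->F3 leap 6st
  R7 @ bar6.2: F3->B3 leap 6st
  R7 @ bar7.3: B3->F3 leap 6st
  R2 @ bar8.0: D3/F3 m3 -> E3/E4 P8 similar
  R7 @ bar8.0: F3->E4 leap 11st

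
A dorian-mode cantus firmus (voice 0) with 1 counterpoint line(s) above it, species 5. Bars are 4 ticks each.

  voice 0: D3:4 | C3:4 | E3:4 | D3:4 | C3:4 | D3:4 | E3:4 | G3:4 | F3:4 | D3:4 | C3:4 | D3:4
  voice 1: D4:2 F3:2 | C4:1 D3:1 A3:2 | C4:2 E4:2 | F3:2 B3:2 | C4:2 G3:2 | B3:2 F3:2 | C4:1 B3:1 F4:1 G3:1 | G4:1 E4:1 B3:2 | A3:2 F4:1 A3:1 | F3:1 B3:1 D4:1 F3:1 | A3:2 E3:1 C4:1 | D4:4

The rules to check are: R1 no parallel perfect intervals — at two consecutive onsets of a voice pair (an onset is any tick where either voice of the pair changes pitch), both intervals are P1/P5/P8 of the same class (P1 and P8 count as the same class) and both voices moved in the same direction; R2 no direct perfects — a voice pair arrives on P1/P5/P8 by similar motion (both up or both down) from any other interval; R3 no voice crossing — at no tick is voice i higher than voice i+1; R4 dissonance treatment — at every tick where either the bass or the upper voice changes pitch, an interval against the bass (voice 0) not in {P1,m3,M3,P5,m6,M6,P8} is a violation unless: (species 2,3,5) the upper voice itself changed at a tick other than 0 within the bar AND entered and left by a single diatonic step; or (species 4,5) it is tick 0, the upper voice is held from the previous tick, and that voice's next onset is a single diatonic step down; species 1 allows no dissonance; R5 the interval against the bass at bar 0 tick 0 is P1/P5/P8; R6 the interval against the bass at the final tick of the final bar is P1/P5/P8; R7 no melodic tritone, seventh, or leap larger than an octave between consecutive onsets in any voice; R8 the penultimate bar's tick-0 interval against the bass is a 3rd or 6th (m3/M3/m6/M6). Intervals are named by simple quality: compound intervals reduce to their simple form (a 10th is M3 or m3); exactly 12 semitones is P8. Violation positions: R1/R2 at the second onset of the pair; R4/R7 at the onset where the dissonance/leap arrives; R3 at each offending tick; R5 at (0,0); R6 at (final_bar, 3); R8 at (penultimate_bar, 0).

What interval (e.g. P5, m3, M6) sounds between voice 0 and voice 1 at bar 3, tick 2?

M6

voice 0=D3 voice 1=B3 -> M6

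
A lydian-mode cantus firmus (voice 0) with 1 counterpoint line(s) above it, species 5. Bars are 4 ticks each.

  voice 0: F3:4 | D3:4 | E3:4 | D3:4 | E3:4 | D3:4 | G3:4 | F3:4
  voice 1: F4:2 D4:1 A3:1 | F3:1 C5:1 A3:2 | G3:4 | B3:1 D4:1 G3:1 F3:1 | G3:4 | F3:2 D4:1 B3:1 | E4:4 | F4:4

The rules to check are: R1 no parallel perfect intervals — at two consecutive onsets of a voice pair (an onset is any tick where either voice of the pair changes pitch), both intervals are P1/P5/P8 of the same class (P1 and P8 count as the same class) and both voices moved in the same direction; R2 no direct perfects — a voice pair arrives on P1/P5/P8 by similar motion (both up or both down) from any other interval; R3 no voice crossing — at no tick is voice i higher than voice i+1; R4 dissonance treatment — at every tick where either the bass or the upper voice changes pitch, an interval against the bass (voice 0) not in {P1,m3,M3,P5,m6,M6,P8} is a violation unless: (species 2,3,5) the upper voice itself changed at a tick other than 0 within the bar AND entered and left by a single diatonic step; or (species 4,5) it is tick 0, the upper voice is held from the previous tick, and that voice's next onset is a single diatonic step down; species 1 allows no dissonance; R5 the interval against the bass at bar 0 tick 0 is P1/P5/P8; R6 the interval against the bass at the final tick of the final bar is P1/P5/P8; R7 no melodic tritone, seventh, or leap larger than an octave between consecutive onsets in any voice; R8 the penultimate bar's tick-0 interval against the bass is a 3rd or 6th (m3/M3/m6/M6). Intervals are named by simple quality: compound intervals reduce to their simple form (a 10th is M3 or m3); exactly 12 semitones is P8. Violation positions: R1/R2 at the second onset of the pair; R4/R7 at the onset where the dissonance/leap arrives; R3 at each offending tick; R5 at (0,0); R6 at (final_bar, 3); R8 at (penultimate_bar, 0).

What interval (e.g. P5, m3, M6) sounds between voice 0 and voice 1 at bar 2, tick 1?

m3

voice 0=E3 voice 1=G3 -> m3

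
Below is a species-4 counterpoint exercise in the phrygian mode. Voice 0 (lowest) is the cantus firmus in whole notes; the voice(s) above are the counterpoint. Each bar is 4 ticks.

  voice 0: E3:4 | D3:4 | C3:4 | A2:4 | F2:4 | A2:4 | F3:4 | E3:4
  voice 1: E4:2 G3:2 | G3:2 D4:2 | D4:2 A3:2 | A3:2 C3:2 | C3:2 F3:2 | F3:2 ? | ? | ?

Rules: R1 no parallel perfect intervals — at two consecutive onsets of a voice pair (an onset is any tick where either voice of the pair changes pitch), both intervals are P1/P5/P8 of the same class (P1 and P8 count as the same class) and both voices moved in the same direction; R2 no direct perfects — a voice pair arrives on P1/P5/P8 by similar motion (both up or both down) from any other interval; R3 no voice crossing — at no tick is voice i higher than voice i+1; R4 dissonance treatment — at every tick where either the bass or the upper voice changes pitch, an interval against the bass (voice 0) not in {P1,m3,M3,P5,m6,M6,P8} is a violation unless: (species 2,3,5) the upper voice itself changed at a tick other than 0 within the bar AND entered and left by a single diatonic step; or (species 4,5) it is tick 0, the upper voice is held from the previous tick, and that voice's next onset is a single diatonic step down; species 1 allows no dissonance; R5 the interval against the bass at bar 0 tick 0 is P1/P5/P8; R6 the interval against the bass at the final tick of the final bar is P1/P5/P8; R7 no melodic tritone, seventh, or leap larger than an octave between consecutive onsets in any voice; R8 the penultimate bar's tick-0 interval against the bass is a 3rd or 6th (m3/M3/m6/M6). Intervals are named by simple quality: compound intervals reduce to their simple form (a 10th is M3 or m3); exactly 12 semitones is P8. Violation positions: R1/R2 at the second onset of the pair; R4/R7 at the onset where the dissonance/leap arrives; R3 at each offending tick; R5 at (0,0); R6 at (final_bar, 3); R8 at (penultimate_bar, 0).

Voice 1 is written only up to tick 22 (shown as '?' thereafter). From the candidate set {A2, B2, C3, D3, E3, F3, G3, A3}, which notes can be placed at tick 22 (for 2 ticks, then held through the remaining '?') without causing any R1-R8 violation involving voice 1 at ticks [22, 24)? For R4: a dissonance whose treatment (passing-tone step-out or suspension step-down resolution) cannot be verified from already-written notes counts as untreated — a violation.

A2: legal
B2: violates R4,R7
C3: legal
D3: violates R4
E3: legal
F3: legal
G3: violates R4
A3: legal

{A2, A3, C3, E3, F3}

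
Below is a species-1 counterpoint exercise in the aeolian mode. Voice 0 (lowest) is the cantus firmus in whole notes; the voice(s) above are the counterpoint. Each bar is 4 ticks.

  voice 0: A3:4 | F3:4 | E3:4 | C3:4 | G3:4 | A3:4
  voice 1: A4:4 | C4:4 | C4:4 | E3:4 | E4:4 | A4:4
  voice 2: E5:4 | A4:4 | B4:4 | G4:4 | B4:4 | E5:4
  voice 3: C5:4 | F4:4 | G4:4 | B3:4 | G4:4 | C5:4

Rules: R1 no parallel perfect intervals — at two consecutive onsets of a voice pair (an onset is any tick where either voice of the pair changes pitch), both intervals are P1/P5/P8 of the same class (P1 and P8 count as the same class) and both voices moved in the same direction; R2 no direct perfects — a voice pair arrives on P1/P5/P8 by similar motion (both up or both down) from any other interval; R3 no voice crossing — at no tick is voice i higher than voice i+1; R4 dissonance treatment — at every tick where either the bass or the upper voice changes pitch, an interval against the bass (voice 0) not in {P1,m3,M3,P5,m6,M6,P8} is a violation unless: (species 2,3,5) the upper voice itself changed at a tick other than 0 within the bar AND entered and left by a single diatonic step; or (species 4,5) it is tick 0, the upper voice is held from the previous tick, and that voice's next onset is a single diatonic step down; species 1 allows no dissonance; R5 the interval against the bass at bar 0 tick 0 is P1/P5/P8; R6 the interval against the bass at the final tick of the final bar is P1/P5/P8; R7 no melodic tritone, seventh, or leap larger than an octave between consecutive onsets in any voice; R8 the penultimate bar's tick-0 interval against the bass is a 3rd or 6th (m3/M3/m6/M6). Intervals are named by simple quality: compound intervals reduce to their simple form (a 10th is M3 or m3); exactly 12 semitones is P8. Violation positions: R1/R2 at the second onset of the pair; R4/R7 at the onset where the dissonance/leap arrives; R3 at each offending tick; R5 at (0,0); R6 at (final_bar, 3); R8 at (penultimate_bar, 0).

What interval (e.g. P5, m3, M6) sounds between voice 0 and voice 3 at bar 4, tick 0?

P8

voice 0=G3 voice 3=G4 -> P8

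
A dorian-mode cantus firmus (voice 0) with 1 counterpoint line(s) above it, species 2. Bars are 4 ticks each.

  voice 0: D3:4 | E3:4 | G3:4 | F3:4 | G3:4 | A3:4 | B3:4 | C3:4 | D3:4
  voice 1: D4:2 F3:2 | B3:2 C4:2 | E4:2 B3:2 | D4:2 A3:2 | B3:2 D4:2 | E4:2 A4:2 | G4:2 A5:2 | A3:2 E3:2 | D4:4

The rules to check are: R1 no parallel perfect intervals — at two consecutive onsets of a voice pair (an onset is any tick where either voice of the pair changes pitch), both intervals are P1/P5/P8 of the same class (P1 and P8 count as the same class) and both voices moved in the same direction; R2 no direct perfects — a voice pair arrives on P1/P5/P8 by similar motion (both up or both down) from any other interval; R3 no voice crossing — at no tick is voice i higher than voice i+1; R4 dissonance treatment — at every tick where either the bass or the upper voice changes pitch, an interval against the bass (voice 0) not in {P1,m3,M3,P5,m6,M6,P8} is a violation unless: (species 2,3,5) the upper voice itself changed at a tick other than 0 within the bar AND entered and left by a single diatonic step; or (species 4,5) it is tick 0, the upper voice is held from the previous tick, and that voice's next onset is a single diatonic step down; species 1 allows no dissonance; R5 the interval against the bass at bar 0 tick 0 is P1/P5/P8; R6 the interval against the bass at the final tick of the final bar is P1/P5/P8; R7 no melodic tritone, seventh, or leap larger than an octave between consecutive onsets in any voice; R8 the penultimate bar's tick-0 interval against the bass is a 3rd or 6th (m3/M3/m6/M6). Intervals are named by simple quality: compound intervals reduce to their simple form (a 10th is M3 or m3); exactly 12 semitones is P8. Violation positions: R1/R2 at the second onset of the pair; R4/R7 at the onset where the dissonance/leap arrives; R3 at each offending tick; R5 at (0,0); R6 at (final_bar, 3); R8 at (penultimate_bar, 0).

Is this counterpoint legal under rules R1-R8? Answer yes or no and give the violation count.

No (9 violations)

bar 0: v0=D3 v1=D4 (P8)
bar 1: v0=E3 v1=B3 (P5)
bar 2: v0=G3 v1=E4 (M6)
bar 3: v0=F3 v1=D4 (M6)
bar 4: v0=G3 v1=B3 (M3)
bar 5: v0=A3 v1=E4 (P5)
bar 6: v0=B3 v1=G4 (m6)
bar 7: v0=C3 v1=A3 (M6)
bar 8: v0=D3 v1=D4 (P8)
  R2 @ bar1.0: D3/F3 m3 -> E3/B3 P5 similar
  R7 @ bar1.0: F3->B3 leap 6st
  R1 @ bar5.0: G3/D4 P5 -> A3/E4 P5 similar
  R4 @ bar6.2: B3/A5 m7 untreated
  R7 @ bar6.2: G4->A5 leap 14st
  R7 @ bar7.0: B3->C3 leap 11st
  R7 @ bar7.0: A5->A3 leap 24st
  R2 @ bar8.0: C3/E3 M3 -> D3/D4 P8 similar
  R7 @ bar8.0: E3->D4 leap 10st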